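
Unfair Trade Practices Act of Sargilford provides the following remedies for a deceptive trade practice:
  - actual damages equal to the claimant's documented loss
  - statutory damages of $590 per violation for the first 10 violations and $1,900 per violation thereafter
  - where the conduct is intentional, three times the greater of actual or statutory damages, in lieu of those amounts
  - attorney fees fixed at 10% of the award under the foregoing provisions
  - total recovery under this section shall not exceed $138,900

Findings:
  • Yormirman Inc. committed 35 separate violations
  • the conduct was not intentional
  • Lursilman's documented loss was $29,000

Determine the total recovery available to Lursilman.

$90,640

First 10 violations: 10 × $590 = $5,900
Remaining violations: (35 − 10) × $1,900 = $47,500
Statutory damages: $5,900 + $47,500 = $53,400
Conduct not intentional: the in-lieu enhancement does not apply.
Actual plus statutory damages: $29,000 + $53,400 = $82,400
Attorney fees: 10% of $82,400 = $8,240
Total before cap: $82,400 + $8,240 = $90,640
Cap at $138,900: $90,640 is within the cap, no reduction.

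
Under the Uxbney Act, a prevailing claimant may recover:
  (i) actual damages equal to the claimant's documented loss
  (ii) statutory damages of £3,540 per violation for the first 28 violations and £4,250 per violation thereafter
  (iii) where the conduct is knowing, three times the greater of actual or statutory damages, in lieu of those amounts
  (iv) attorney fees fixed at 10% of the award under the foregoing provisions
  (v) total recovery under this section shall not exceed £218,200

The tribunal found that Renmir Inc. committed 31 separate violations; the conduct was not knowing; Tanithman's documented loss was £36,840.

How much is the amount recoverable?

£163,581

First 28 violations: 28 × £3,540 = £99,120
Remaining violations: (31 − 28) × £4,250 = £12,750
Statutory damages: £99,120 + £12,750 = £111,870
Conduct not knowing: the in-lieu enhancement does not apply.
Actual plus statutory damages: £36,840 + £111,870 = £148,710
Attorney fees: 10% of £148,710 = £14,871
Total before cap: £148,710 + £14,871 = £163,581
Cap at £218,200: £163,581 is within the cap, no reduction.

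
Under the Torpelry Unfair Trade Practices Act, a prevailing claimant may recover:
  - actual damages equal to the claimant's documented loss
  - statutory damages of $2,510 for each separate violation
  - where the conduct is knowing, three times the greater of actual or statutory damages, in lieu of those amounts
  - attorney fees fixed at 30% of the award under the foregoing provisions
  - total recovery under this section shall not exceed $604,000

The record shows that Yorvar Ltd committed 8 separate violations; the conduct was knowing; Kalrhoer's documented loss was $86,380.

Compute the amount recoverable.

Statutory damages: 8 × $2,510 = $20,080
Greater of actual damages ($86,380) or statutory damages ($20,080): $86,380
Trebled: 3 × $86,380 = $259,140
Attorney fees: 30% of $259,140 = $77,742
Total before cap: $259,140 + $77,742 = $336,882
Cap at $604,000: $336,882 is within the cap, no reduction.

$336,882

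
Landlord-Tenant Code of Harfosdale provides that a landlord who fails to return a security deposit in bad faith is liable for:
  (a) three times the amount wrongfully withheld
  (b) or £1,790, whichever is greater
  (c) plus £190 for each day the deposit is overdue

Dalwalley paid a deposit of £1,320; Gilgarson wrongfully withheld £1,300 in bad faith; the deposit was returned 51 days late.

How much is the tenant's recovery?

£13,590

Trebled: 3 × £1,300 = £3,900
Minimum £1,790: £3,900 meets the minimum, no increase.
Late-return penalty: 51 × £190 = £9,690
Damages plus late penalty: £3,900 + £9,690 = £13,590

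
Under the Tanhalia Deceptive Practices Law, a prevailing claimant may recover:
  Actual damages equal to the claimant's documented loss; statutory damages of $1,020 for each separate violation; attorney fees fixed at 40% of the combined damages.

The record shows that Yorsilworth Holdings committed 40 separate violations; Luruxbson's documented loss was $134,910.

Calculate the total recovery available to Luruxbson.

Statutory damages: 40 × $1,020 = $40,800
Combined damages: $134,910 + $40,800 = $175,710
Attorney fees: 40% of $175,710 = $70,284
Total recovery: $175,710 + $70,284 = $245,994

$245,994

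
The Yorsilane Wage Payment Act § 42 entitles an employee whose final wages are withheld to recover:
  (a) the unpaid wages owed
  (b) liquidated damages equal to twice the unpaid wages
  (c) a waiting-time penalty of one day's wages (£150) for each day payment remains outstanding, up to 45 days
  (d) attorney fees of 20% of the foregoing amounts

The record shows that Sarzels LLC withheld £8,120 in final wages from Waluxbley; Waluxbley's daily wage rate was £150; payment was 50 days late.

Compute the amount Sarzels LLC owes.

Doubled: 2 × £8,120 = £16,240
Penalty days: min(50, 45) = 45
Waiting-time penalty: 45 × £150 = £6,750
Subtotal: £8,120 + £16,240 + £6,750 = £31,110
Attorney fees: 20% of £31,110 = £6,222
Total award: £31,110 + £6,222 = £37,332

Total award: £37,332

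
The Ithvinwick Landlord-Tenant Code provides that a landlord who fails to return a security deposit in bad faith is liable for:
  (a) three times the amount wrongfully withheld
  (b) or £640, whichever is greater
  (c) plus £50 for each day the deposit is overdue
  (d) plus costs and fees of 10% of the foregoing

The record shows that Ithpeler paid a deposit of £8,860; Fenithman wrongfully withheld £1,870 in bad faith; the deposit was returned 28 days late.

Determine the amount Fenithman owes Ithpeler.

£7,711

Trebled: 3 × £1,870 = £5,610
Minimum £640: £5,610 meets the minimum, no increase.
Late-return penalty: 28 × £50 = £1,400
Damages plus late penalty: £5,610 + £1,400 = £7,010
Costs and fees: 10% of £7,010 = £701
Total recovery: £7,010 + £701 = £7,711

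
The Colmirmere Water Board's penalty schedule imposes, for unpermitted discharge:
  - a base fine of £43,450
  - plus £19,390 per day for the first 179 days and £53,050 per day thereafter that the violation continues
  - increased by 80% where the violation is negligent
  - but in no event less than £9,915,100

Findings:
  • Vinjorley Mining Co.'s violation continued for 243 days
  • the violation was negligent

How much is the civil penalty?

First 179 days: 179 × £19,390 = £3,470,810
Remaining days: (243 − 179) × £53,050 = £3,395,200
Per-day component: £3,470,810 + £3,395,200 = £6,866,010
Base plus per-day: £43,450 + £6,866,010 = £6,909,460
Enhancement: 80% of £6,909,460 = £5,527,568
Enhanced fine: £6,909,460 + £5,527,568 = £12,437,028
Minimum £9,915,100: £12,437,028 meets the minimum, no increase.

£12,437,028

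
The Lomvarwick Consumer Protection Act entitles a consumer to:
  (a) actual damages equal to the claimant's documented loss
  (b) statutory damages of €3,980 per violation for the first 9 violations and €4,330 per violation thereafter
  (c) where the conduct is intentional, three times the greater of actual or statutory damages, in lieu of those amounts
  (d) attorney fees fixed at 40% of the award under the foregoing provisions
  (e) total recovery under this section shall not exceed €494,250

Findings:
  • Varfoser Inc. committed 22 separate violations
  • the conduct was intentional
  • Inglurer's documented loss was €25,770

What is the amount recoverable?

First 9 violations: 9 × €3,980 = €35,820
Remaining violations: (22 − 9) × €4,330 = €56,290
Statutory damages: €35,820 + €56,290 = €92,110
Greater of actual damages (€25,770) or statutory damages (€92,110): €92,110
Trebled: 3 × €92,110 = €276,330
Attorney fees: 40% of €276,330 = €110,532
Total before cap: €276,330 + €110,532 = €386,862
Cap at €494,250: €386,862 is within the cap, no reduction.

€386,862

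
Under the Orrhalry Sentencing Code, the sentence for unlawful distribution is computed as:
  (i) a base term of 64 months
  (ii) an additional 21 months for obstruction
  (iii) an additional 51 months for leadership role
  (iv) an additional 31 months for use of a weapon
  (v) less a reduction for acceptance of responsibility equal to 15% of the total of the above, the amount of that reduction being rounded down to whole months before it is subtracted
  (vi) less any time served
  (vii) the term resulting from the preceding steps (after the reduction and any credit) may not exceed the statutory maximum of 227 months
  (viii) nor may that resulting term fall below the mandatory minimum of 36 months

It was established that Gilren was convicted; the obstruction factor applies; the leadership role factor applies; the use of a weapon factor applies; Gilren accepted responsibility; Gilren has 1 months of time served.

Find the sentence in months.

Obstruction enhancement: +21 months
Leadership role enhancement: +51 months
Use of a weapon enhancement: +31 months
Adjusted term: 64 months + 21 months + 51 months + 31 months = 167 months
Acceptance of responsibility reduction: 15% of 167 months = 25 months (rounded down)
After reduction: 167 − 25 = 142 months
Less time served: 142 months − 1 months = 141 months
Cap at 227 months: 141 months is within the cap, no reduction.
Minimum 36 months: 141 months meets the minimum, no increase.

141 months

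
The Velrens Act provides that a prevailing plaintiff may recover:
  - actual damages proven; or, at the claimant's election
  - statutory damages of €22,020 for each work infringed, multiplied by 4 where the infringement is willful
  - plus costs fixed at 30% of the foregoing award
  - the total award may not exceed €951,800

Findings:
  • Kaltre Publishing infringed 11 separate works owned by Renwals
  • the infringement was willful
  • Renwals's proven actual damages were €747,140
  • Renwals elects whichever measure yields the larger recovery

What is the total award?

Statutory damages: 11 × €22,020 = €242,220
Multiplied by 4: 4 × €242,220 = €968,880
Greater of actual damages (€747,140) or enhanced statutory damages (€968,880): €968,880
Costs: 30% of €968,880 = €290,664
Award plus costs: €968,880 + €290,664 = €1,259,544
Cap at €951,800: €1,259,544 exceeds the cap → €951,800

€951,800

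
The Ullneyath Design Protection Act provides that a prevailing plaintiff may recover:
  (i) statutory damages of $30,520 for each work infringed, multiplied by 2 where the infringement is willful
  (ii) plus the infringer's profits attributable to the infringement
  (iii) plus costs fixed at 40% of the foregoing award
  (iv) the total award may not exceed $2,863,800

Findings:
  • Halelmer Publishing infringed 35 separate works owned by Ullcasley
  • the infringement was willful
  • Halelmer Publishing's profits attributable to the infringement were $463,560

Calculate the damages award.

Statutory damages: 35 × $30,520 = $1,068,200
Doubled: 2 × $1,068,200 = $2,136,400
Combined award: $2,136,400 + $463,560 = $2,599,960
Costs: 40% of $2,599,960 = $1,039,984
Award plus costs: $2,599,960 + $1,039,984 = $3,639,944
Cap at $2,863,800: $3,639,944 exceeds the cap → $2,863,800

$2,863,800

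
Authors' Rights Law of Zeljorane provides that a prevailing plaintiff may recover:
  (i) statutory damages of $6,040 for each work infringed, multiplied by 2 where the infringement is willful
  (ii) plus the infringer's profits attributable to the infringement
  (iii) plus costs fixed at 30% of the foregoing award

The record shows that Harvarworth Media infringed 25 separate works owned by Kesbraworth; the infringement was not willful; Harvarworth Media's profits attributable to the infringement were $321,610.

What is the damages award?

Statutory damages: 25 × $6,040 = $151,000
Infringement not willful: no ×2 enhancement.
Combined award: $151,000 + $321,610 = $472,610
Costs: 30% of $472,610 = $141,783
Award plus costs: $472,610 + $141,783 = $614,393

$614,393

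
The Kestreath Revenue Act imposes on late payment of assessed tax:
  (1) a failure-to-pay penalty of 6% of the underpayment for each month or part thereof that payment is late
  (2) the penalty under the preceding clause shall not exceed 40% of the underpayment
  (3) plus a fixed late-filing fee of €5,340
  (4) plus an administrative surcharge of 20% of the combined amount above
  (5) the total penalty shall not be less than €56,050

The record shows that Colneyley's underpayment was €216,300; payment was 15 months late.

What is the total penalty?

Accrued rate: 6% × 15 = 90%, capped at 40% → 40%
Failure-to-pay penalty: 40% of €216,300 = €86,520
Penalty before surcharge: €86,520 + €5,340 = €91,860
Administrative surcharge: 20% of €91,860 = €18,372
Total penalty: €91,860 + €18,372 = €110,232
Minimum €56,050: €110,232 meets the minimum, no increase.

€110,232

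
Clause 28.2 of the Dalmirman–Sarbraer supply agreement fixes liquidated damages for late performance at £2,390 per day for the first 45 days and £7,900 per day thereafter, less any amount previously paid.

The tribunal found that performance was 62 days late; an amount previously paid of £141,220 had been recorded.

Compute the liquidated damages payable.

£100,630

First 45 days: 45 × £2,390 = £107,550
Remaining days: (62 − 45) × £7,900 = £134,300
Accrued per-day damages: £107,550 + £134,300 = £241,850
Less amount previously paid: £241,850 − £141,220 = £100,630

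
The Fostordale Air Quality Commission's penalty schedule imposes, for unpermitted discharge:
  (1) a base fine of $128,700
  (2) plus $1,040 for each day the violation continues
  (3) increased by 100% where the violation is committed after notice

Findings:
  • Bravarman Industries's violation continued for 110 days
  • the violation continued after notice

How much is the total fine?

Civil penalty: $486,200

Per-day component: 110 × $1,040 = $114,400
Base plus per-day: $128,700 + $114,400 = $243,100
Enhancement: 100% of $243,100 = $243,100
Enhanced fine: $243,100 + $243,100 = $486,200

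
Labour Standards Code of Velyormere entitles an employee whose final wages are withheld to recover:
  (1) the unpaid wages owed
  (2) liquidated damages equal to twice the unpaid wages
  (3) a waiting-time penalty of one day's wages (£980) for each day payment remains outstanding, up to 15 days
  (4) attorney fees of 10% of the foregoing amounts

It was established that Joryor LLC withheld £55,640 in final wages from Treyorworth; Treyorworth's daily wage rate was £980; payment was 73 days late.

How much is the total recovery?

£199,782

Doubled: 2 × £55,640 = £111,280
Penalty days: min(73, 15) = 15
Waiting-time penalty: 15 × £980 = £14,700
Subtotal: £55,640 + £111,280 + £14,700 = £181,620
Attorney fees: 10% of £181,620 = £18,162
Total award: £181,620 + £18,162 = £199,782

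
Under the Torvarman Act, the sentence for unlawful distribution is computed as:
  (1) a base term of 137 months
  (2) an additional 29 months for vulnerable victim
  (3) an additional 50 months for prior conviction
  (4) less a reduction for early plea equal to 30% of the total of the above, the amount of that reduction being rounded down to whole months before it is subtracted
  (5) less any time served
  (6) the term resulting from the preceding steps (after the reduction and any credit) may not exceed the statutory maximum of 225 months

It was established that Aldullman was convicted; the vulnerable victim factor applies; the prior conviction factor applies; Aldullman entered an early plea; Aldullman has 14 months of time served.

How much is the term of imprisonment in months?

138 months

Vulnerable victim enhancement: +29 months
Prior conviction enhancement: +50 months
Adjusted term: 137 months + 29 months + 50 months = 216 months
Early plea reduction: 30% of 216 months = 64 months (rounded down)
After reduction: 216 − 64 = 152 months
Less time served: 152 months − 14 months = 138 months
Cap at 225 months: 138 months is within the cap, no reduction.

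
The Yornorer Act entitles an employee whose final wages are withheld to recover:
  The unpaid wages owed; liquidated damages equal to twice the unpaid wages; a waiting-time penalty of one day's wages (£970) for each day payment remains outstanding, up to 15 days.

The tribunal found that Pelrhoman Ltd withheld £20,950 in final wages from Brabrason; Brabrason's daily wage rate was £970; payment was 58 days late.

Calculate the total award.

£77,400

Doubled: 2 × £20,950 = £41,900
Penalty days: min(58, 15) = 15
Waiting-time penalty: 15 × £970 = £14,550
Total award: £20,950 + £41,900 + £14,550 = £77,400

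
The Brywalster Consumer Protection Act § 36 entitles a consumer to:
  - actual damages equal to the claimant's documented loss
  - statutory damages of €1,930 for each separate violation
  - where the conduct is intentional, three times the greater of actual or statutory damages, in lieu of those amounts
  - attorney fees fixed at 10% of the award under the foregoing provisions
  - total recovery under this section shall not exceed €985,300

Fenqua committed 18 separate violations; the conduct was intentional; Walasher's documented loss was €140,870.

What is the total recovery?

€464,871

Statutory damages: 18 × €1,930 = €34,740
Greater of actual damages (€140,870) or statutory damages (€34,740): €140,870
Trebled: 3 × €140,870 = €422,610
Attorney fees: 10% of €422,610 = €42,261
Total before cap: €422,610 + €42,261 = €464,871
Cap at €985,300: €464,871 is within the cap, no reduction.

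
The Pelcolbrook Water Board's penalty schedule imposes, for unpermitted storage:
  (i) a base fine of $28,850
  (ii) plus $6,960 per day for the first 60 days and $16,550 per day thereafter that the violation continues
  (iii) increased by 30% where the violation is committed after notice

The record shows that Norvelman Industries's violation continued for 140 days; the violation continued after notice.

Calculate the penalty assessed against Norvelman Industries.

First 60 days: 60 × $6,960 = $417,600
Remaining days: (140 − 60) × $16,550 = $1,324,000
Per-day component: $417,600 + $1,324,000 = $1,741,600
Base plus per-day: $28,850 + $1,741,600 = $1,770,450
Enhancement: 30% of $1,770,450 = $531,135
Enhanced fine: $1,770,450 + $531,135 = $2,301,585

$2,301,585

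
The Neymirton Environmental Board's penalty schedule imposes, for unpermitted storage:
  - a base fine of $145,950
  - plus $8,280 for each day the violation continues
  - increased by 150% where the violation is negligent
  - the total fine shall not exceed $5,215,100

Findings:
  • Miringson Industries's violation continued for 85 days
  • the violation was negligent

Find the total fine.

Per-day component: 85 × $8,280 = $703,800
Base plus per-day: $145,950 + $703,800 = $849,750
Enhancement: 150% of $849,750 = $1,274,625
Enhanced fine: $849,750 + $1,274,625 = $2,124,375
Cap at $5,215,100: $2,124,375 is within the cap, no reduction.

$2,124,375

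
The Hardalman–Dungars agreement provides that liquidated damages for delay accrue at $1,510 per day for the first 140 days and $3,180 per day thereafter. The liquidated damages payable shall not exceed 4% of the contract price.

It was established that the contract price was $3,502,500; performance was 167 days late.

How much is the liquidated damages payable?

First 140 days: 140 × $1,510 = $211,400
Remaining days: (167 − 140) × $3,180 = $85,860
Accrued per-day damages: $211,400 + $85,860 = $297,260
Cap: 4% of $3,502,500 = $140,100
Cap at $140,100: $297,260 exceeds the cap → $140,100

$140,100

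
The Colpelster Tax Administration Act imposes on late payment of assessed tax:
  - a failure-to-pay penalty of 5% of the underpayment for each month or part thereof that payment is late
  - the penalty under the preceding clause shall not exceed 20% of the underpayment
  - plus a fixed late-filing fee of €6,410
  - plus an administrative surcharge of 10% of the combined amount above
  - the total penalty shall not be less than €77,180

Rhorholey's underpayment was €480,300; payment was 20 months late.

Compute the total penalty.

€112,717

Accrued rate: 5% × 20 = 100%, capped at 20% → 20%
Failure-to-pay penalty: 20% of €480,300 = €96,060
Penalty before surcharge: €96,060 + €6,410 = €102,470
Administrative surcharge: 10% of €102,470 = €10,247
Total penalty: €102,470 + €10,247 = €112,717
Minimum €77,180: €112,717 meets the minimum, no increase.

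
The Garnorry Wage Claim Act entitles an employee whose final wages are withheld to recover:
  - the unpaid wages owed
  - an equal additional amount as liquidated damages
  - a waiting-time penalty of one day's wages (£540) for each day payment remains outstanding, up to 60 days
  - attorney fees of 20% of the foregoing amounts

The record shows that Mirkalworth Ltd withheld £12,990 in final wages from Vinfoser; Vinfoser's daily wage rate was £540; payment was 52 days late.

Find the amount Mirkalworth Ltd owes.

Liquidated damages (equal amount): £12,990
Penalty days: min(52, 60) = 52
Waiting-time penalty: 52 × £540 = £28,080
Subtotal: £12,990 + £12,990 + £28,080 = £54,060
Attorney fees: 20% of £54,060 = £10,812
Total award: £54,060 + £10,812 = £64,872

Total award: £64,872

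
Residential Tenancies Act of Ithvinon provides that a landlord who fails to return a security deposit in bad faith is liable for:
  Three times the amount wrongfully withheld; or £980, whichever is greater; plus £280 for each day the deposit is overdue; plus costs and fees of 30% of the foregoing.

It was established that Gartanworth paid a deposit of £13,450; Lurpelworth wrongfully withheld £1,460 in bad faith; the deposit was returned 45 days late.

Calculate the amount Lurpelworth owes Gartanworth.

£22,074

Trebled: 3 × £1,460 = £4,380
Minimum £980: £4,380 meets the minimum, no increase.
Late-return penalty: 45 × £280 = £12,600
Damages plus late penalty: £4,380 + £12,600 = £16,980
Costs and fees: 30% of £16,980 = £5,094
Total recovery: £16,980 + £5,094 = £22,074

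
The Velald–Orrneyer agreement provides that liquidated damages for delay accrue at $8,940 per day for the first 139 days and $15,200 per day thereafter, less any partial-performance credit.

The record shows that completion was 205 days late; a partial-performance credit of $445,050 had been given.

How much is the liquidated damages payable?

$1,800,810

First 139 days: 139 × $8,940 = $1,242,660
Remaining days: (205 − 139) × $15,200 = $1,003,200
Accrued per-day damages: $1,242,660 + $1,003,200 = $2,245,860
Less partial-performance credit: $2,245,860 − $445,050 = $1,800,810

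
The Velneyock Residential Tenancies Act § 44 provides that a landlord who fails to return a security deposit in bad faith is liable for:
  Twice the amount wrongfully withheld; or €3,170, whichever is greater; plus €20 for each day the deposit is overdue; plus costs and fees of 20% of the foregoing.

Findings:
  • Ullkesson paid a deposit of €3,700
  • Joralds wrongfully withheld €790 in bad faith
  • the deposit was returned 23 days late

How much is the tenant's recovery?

Doubled: 2 × €790 = €1,580
Minimum €3,170: €1,580 is below the minimum → €3,170
Late-return penalty: 23 × €20 = €460
Damages plus late penalty: €3,170 + €460 = €3,630
Costs and fees: 20% of €3,630 = €726
Total recovery: €3,630 + €726 = €4,356

€4,356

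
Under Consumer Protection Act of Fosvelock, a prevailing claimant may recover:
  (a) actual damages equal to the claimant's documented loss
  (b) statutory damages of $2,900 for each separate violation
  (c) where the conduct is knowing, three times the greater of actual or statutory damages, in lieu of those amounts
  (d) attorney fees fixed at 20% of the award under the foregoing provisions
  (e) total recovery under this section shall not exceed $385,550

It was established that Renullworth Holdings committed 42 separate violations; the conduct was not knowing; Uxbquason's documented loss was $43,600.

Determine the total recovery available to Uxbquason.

Statutory damages: 42 × $2,900 = $121,800
Conduct not knowing: the in-lieu enhancement does not apply.
Actual plus statutory damages: $43,600 + $121,800 = $165,400
Attorney fees: 20% of $165,400 = $33,080
Total before cap: $165,400 + $33,080 = $198,480
Cap at $385,550: $198,480 is within the cap, no reduction.

$198,480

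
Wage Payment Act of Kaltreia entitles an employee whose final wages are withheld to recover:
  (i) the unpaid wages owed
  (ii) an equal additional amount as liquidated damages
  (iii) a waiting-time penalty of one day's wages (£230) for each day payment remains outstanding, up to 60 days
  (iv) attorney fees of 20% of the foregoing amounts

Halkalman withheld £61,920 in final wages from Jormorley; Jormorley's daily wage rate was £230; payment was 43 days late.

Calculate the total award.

Liquidated damages (equal amount): £61,920
Penalty days: min(43, 60) = 43
Waiting-time penalty: 43 × £230 = £9,890
Subtotal: £61,920 + £61,920 + £9,890 = £133,730
Attorney fees: 20% of £133,730 = £26,746
Total award: £133,730 + £26,746 = £160,476

£160,476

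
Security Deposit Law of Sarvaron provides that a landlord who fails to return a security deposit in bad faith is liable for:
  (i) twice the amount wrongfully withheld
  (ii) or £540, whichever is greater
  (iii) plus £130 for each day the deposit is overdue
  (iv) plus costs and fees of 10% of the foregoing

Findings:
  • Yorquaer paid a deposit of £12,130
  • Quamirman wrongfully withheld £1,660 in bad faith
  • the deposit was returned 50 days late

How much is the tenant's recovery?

Doubled: 2 × £1,660 = £3,320
Minimum £540: £3,320 meets the minimum, no increase.
Late-return penalty: 50 × £130 = £6,500
Damages plus late penalty: £3,320 + £6,500 = £9,820
Costs and fees: 10% of £9,820 = £982
Total recovery: £9,820 + £982 = £10,802

£10,802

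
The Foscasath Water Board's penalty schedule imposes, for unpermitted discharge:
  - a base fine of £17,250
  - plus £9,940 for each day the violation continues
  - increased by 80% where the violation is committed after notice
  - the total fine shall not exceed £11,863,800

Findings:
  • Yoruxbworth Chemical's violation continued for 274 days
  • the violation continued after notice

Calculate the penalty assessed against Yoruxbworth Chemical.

Per-day component: 274 × £9,940 = £2,723,560
Base plus per-day: £17,250 + £2,723,560 = £2,740,810
Enhancement: 80% of £2,740,810 = £2,192,648
Enhanced fine: £2,740,810 + £2,192,648 = £4,933,458
Cap at £11,863,800: £4,933,458 is within the cap, no reduction.

£4,933,458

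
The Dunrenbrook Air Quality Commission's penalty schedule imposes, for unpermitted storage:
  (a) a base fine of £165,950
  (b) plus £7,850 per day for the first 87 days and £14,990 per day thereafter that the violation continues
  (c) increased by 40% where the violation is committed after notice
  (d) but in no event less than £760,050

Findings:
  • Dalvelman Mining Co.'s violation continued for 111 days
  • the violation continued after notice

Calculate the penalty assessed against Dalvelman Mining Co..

First 87 days: 87 × £7,850 = £682,950
Remaining days: (111 − 87) × £14,990 = £359,760
Per-day component: £682,950 + £359,760 = £1,042,710
Base plus per-day: £165,950 + £1,042,710 = £1,208,660
Enhancement: 40% of £1,208,660 = £483,464
Enhanced fine: £1,208,660 + £483,464 = £1,692,124
Minimum £760,050: £1,692,124 meets the minimum, no increase.

£1,692,124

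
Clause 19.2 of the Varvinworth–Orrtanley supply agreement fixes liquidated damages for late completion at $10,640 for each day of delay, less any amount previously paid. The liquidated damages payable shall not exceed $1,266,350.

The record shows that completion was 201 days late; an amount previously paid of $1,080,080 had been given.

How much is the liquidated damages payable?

$1,058,560

Per-day damages: 201 × $10,640 = $2,138,640
Less amount previously paid: $2,138,640 − $1,080,080 = $1,058,560
Cap at $1,266,350: $1,058,560 is within the cap, no reduction.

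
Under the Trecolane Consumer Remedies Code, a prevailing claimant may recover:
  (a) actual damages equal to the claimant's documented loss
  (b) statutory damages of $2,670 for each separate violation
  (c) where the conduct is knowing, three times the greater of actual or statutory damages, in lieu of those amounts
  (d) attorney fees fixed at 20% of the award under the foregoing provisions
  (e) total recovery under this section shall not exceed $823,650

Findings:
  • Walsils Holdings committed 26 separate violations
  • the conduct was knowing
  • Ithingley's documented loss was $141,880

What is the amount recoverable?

$510,768

Statutory damages: 26 × $2,670 = $69,420
Greater of actual damages ($141,880) or statutory damages ($69,420): $141,880
Trebled: 3 × $141,880 = $425,640
Attorney fees: 20% of $425,640 = $85,128
Total before cap: $425,640 + $85,128 = $510,768
Cap at $823,650: $510,768 is within the cap, no reduction.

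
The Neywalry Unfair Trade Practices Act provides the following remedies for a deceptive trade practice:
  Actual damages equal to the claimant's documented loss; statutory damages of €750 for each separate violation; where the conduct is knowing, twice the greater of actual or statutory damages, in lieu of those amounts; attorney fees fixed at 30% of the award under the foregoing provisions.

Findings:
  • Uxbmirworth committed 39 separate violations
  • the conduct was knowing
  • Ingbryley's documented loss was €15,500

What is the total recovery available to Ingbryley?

Total recovery: €76,050

Statutory damages: 39 × €750 = €29,250
Greater of actual damages (€15,500) or statutory damages (€29,250): €29,250
Doubled: 2 × €29,250 = €58,500
Attorney fees: 30% of €58,500 = €17,550
Total recovery: €58,500 + €17,550 = €76,050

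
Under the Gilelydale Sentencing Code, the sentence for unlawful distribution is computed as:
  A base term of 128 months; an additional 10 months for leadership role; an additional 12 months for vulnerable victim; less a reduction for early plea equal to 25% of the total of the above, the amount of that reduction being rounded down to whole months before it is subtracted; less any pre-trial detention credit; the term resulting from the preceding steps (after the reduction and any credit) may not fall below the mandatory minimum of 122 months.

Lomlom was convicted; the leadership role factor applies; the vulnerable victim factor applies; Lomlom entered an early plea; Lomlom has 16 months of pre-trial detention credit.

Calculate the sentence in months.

Leadership role enhancement: +10 months
Vulnerable victim enhancement: +12 months
Adjusted term: 128 months + 10 months + 12 months = 150 months
Early plea reduction: 25% of 150 months = 37 months (rounded down)
After reduction: 150 − 37 = 113 months
Less pre-trial detention credit: 113 months − 16 months = 97 months
Minimum 122 months: 97 months is below the minimum → 122 months

122 months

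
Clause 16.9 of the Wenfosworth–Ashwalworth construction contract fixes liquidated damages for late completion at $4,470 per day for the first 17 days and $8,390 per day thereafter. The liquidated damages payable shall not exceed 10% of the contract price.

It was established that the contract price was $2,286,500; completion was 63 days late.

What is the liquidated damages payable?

First 17 days: 17 × $4,470 = $75,990
Remaining days: (63 − 17) × $8,390 = $385,940
Accrued per-day damages: $75,990 + $385,940 = $461,930
Cap: 10% of $2,286,500 = $228,650
Cap at $228,650: $461,930 exceeds the cap → $228,650

Liquidated damages: $228,650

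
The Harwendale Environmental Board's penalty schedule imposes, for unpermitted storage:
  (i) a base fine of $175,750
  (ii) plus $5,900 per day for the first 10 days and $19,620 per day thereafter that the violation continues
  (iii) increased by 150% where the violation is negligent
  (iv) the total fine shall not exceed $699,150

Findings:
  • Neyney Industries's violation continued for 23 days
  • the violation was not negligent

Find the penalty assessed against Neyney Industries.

First 10 days: 10 × $5,900 = $59,000
Remaining days: (23 − 10) × $19,620 = $255,060
Per-day component: $59,000 + $255,060 = $314,060
Base plus per-day: $175,750 + $314,060 = $489,810
The violation was not negligent: no 150% increase.
Cap at $699,150: $489,810 is within the cap, no reduction.

$489,810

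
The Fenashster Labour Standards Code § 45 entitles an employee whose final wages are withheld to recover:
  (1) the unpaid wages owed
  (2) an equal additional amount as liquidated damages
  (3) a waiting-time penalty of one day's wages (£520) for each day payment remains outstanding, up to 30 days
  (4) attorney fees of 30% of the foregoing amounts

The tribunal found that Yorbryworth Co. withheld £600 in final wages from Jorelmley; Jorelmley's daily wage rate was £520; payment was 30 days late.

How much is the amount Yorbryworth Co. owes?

Liquidated damages (equal amount): £600
Penalty days: min(30, 30) = 30
Waiting-time penalty: 30 × £520 = £15,600
Subtotal: £600 + £600 + £15,600 = £16,800
Attorney fees: 30% of £16,800 = £5,040
Total award: £16,800 + £5,040 = £21,840

£21,840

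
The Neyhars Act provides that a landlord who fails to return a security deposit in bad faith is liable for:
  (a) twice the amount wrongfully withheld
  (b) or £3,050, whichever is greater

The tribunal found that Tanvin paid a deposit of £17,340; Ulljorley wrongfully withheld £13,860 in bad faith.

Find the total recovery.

£27,720

Doubled: 2 × £13,860 = £27,720
Minimum £3,050: £27,720 meets the minimum, no increase.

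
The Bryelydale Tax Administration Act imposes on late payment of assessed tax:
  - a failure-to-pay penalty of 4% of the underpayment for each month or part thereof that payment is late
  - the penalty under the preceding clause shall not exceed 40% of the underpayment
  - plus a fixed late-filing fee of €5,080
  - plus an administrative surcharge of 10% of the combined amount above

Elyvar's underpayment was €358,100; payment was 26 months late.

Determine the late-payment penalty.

€163,152

Accrued rate: 4% × 26 = 104%, capped at 40% → 40%
Failure-to-pay penalty: 40% of €358,100 = €143,240
Penalty before surcharge: €143,240 + €5,080 = €148,320
Administrative surcharge: 10% of €148,320 = €14,832
Total penalty: €148,320 + €14,832 = €163,152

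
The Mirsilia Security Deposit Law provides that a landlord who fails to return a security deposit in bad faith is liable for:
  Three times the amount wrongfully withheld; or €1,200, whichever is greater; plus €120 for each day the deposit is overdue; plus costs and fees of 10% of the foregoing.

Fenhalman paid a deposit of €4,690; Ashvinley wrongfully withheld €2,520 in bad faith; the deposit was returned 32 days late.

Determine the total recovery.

€12,540

Trebled: 3 × €2,520 = €7,560
Minimum €1,200: €7,560 meets the minimum, no increase.
Late-return penalty: 32 × €120 = €3,840
Damages plus late penalty: €7,560 + €3,840 = €11,400
Costs and fees: 10% of €11,400 = €1,140
Total recovery: €11,400 + €1,140 = €12,540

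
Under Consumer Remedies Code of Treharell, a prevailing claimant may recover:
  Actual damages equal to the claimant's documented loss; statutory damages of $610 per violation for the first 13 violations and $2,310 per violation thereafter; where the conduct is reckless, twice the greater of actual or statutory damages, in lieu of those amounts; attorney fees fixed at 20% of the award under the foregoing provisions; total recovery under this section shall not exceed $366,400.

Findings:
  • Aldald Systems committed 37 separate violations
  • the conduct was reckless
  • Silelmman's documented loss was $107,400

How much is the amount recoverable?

First 13 violations: 13 × $610 = $7,930
Remaining violations: (37 − 13) × $2,310 = $55,440
Statutory damages: $7,930 + $55,440 = $63,370
Greater of actual damages ($107,400) or statutory damages ($63,370): $107,400
Doubled: 2 × $107,400 = $214,800
Attorney fees: 20% of $214,800 = $42,960
Total before cap: $214,800 + $42,960 = $257,760
Cap at $366,400: $257,760 is within the cap, no reduction.

$257,760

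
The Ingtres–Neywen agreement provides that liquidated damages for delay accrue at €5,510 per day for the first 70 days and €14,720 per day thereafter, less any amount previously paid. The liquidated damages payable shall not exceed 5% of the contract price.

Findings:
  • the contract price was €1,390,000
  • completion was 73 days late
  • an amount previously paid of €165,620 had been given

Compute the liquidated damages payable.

€69,500

First 70 days: 70 × €5,510 = €385,700
Remaining days: (73 − 70) × €14,720 = €44,160
Accrued per-day damages: €385,700 + €44,160 = €429,860
Less amount previously paid: €429,860 − €165,620 = €264,240
Cap: 5% of €1,390,000 = €69,500
Cap at €69,500: €264,240 exceeds the cap → €69,500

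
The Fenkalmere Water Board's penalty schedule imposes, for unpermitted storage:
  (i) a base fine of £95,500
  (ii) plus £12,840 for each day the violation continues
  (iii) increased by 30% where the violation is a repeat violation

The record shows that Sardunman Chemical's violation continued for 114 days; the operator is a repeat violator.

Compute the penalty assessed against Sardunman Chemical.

£2,027,038

Per-day component: 114 × £12,840 = £1,463,760
Base plus per-day: £95,500 + £1,463,760 = £1,559,260
Enhancement: 30% of £1,559,260 = £467,778
Enhanced fine: £1,559,260 + £467,778 = £2,027,038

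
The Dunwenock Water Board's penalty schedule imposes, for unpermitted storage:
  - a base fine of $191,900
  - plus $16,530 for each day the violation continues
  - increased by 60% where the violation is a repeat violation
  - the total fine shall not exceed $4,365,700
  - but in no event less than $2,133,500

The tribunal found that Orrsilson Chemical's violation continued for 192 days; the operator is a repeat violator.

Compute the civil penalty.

$4,365,700

Per-day component: 192 × $16,530 = $3,173,760
Base plus per-day: $191,900 + $3,173,760 = $3,365,660
Enhancement: 60% of $3,365,660 = $2,019,396
Enhanced fine: $3,365,660 + $2,019,396 = $5,385,056
Cap at $4,365,700: $5,385,056 exceeds the cap → $4,365,700
Minimum $2,133,500: $4,365,700 meets the minimum, no increase.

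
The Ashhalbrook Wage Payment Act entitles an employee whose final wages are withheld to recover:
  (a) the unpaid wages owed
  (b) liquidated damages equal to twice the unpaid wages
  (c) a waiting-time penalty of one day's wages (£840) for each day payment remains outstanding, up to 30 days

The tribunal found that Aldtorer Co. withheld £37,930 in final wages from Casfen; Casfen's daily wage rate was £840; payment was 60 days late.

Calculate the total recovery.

£138,990

Doubled: 2 × £37,930 = £75,860
Penalty days: min(60, 30) = 30
Waiting-time penalty: 30 × £840 = £25,200
Total award: £37,930 + £75,860 + £25,200 = £138,990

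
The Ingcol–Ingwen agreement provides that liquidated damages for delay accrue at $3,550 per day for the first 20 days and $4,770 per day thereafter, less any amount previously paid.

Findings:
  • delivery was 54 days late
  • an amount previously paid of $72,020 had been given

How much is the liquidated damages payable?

First 20 days: 20 × $3,550 = $71,000
Remaining days: (54 − 20) × $4,770 = $162,180
Accrued per-day damages: $71,000 + $162,180 = $233,180
Less amount previously paid: $233,180 − $72,020 = $161,160

$161,160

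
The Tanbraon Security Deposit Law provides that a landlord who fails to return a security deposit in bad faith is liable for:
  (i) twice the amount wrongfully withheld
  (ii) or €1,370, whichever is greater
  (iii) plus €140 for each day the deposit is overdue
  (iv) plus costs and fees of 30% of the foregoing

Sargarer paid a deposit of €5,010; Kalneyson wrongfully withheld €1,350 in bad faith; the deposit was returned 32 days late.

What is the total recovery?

€9,334

Doubled: 2 × €1,350 = €2,700
Minimum €1,370: €2,700 meets the minimum, no increase.
Late-return penalty: 32 × €140 = €4,480
Damages plus late penalty: €2,700 + €4,480 = €7,180
Costs and fees: 30% of €7,180 = €2,154
Total recovery: €7,180 + €2,154 = €9,334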